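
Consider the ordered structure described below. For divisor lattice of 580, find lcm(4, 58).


In a divisor lattice, join = lcm (least common multiple).
Compute lcm iteratively: start with first element, then lcm(current, next).
Elements: [4, 58]
lcm(4,58) = 116
Final lcm = 116


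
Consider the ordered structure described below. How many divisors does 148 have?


Divisors of 148: [1, 2, 4, 37, 74, 148]
Count: 6


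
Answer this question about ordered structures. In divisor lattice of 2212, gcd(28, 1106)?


Meet=gcd.
gcd(28,1106)=14


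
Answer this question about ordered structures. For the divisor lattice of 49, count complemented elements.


An element a is complemented if some b has a meet b = bottom, a join b = top.
a is complemented iff gcd(a, n/a)=1, i.e. a is a unitary divisor of 49.
Complemented elements: 1, 49
Count: 2


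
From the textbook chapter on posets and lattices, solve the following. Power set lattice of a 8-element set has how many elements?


Power set = 2^n.
2^8 = 256


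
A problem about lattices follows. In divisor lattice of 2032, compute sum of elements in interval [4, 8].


Interval [4,8] in divisors of 2032: [4, 8]
Sum = 12


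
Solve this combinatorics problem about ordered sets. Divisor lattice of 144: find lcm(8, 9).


In a divisor lattice, join = lcm (least common multiple).
gcd(8,9) = 1
lcm(8,9) = 8*9/gcd = 72/1 = 72


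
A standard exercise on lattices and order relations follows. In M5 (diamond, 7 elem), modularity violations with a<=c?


Modular law: if a <= c then a v (b ^ c) = (a v b) ^ c.
Check all triples (a,b,c) with a <= c among 7 elements.
This lattice is modular (diamonds M_m and their chain-products are modular).
Total violating triples: 0


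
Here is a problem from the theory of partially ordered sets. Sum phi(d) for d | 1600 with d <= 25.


Divisors of 1600 up to 25: [1, 2, 4, 5, 8, 10, 16, 20, 25]
phi values: [1, 1, 2, 4, 4, 4, 8, 8, 20]
Sum = 52


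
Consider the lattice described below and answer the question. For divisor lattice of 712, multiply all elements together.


Divisors of 712: [1, 2, 4, 8, 89, 178, 356, 712]
Product = n^(d(n)/2) = 712^(8/2)
Product = 256992219136


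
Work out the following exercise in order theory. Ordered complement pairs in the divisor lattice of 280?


Complement pair (a,b): a meet b = bottom, a join b = top.
Here: gcd(a,b)=1 and lcm(a,b)=280, i.e. a*b=280 with a,b coprime.
Pairs found: (1,280), (5,56), (7,40), (8,35), ... (4 more)
Total ordered pairs: 8


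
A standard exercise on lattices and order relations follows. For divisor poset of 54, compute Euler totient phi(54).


phi(n) = n * prod_{p|n} (1 - 1/p).
Prime divisors of 54: [2, 3]
phi(54) = 54 * (1 - 1/2) * (1 - 1/3)
phi(54) = 18


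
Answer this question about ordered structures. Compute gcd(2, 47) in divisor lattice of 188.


In a divisor lattice, meet = gcd (greatest common divisor).
By Euclidean algorithm or factoring: gcd(2,47) = 1


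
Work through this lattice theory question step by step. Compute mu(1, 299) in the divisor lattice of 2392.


In a divisor lattice, mu(a,b) = mu(b/a) where mu is the classical Mobius function.
b/a = 299/1 = 299
Prime factorization of 299: primes [13, 23]
299 is squarefree with 2 prime factor(s), so mu(299) = (-1)^2 = 1


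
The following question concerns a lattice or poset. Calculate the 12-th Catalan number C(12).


C(n) = C(2n, n) / (n+1).
C(24, 12) = 2704156
C(12) = 2704156 / 13 = 208012


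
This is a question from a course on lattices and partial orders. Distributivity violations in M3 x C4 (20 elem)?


Distributive law: a ^ (b v c) = (a ^ b) v (a ^ c).
Check all 20^3 = 8000 ordered triples (a,b,c).
  e.g. a=(a1,0), b=(a2,0), c=(a3,0): lhs=(a1,0) != rhs=(0,0)
  e.g. a=(a1,0), b=(a2,0), c=(a3,1): lhs=(a1,0) != rhs=(0,0)
Total violating triples: 384


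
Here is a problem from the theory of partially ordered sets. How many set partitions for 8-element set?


B(n) = number of set partitions of an n-element set.
B(n) satisfies the recurrence: B(n+1) = sum_k C(n,k)*B(k).
B(8) = 4140


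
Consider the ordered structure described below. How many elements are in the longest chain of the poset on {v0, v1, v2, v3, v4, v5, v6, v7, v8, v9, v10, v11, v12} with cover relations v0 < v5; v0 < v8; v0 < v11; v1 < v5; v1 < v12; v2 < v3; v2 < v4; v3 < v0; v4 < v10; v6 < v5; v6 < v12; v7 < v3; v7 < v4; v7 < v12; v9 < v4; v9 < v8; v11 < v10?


A chain is a totally ordered subset; we count the number of elements in a maximum chain.
Compute, for each element x, the size of the longest chain ending at x:
  v1: 1
  v2: 1
  v6: 1
  v7: 1
  v9: 1
  v3: 2
  ...
A maximum chain: v2 < v3 < v0 < v11 < v10
Number of elements in the longest chain: 5


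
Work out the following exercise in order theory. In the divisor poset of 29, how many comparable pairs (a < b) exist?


A comparable pair {a,b} has a < b or b < a in the order.
Count unordered pairs where one element is strictly below the other.
Examples: {1,29}
Total comparable pairs: 1


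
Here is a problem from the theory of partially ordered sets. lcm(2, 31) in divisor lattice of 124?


Join=lcm.
gcd(2,31)=1
lcm=62


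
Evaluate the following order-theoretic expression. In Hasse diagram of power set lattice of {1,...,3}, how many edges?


A cover relation a -< b holds when a < b with no c strictly between.
Cover relations:
  {} -< {1}
  {} -< {2}
  {} -< {3}
  {1} -< {1,2}
  {1} -< {1,3}
  {2} -< {1,2}
  {2} -< {2,3}
  {3} -< {1,3}
  ...4 more
Total: 12


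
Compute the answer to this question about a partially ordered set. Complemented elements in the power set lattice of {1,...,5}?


An element a is complemented if some b has a meet b = bottom, a join b = top.
every subset A has complement S\A, so all elements are complemented.
Complemented elements: {}, {1}, {2}, {3}, {4}, {5}, ... (26 more)
Count: 32


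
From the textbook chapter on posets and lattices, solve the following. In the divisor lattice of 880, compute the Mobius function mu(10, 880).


In a divisor lattice, mu(a,b) = mu(b/a) where mu is the classical Mobius function.
b/a = 880/10 = 88
Prime factorization of 88: primes [2, 11]
88 is not squarefree, so mu(88) = 0


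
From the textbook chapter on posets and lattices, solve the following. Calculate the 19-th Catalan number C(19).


C(n) = C(2n, n) / (n+1).
C(38, 19) = 35345263800
C(19) = 35345263800 / 20 = 1767263190


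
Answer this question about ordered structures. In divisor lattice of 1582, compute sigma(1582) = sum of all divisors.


sigma(n) = sum of divisors.
Divisors of 1582: [1, 2, 7, 14, 113, 226, 791, 1582]
Sum = 2736


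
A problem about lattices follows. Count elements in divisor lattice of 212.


Divisors of 212: [1, 2, 4, 53, 106, 212]
Count: 6


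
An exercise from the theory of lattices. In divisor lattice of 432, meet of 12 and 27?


In a divisor lattice, meet = gcd (greatest common divisor).
By Euclidean algorithm or factoring: gcd(12,27) = 3


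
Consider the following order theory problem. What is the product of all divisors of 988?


Divisors of 988: [1, 2, 4, 13, 19, 26, 38, 52, 76, 247, 494, 988]
Product = n^(d(n)/2) = 988^(12/2)
Product = 930125749549993984


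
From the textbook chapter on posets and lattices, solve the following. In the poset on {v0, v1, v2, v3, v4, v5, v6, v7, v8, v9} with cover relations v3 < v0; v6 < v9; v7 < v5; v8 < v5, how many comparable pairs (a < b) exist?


A comparable pair {a,b} has a < b or b < a in the order.
Count unordered pairs where one element is strictly below the other.
Examples: {v0,v3}, {v5,v7}, {v5,v8}, {v6,v9}
Total comparable pairs: 4


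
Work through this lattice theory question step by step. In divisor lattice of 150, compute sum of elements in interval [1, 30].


Interval [1,30] in divisors of 150: [1, 2, 3, 5, 6, 10, 15, 30]
Sum = 72


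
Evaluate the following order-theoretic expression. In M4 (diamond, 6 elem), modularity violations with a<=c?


Modular law: if a <= c then a v (b ^ c) = (a v b) ^ c.
Check all triples (a,b,c) with a <= c among 6 elements.
This lattice is modular (diamonds M_m and their chain-products are modular).
Total violating triples: 0


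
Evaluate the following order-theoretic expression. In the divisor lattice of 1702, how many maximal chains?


A maximal chain goes from the minimum element to a maximal element via cover relations.
Counting all min-to-max paths in the cover graph.
Total maximal chains: 6


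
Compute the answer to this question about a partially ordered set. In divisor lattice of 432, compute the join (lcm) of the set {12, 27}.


In a divisor lattice, join = lcm (least common multiple).
Compute lcm iteratively: start with first element, then lcm(current, next).
Elements: [12, 27]
lcm(12,27) = 108
Final lcm = 108


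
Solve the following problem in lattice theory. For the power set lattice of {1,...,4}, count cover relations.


A cover relation a -< b holds when a < b with no c strictly between.
Cover relations:
  {} -< {1}
  {} -< {2}
  {} -< {3}
  {} -< {4}
  {1} -< {1,2}
  {1} -< {1,3}
  {1} -< {1,4}
  {2} -< {1,2}
  ...24 more
Total: 32


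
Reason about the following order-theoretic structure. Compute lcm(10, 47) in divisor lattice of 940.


In a divisor lattice, join = lcm (least common multiple).
gcd(10,47) = 1
lcm(10,47) = 10*47/gcd = 470/1 = 470


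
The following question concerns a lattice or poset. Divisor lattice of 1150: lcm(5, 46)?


Join=lcm.
gcd(5,46)=1
lcm=230


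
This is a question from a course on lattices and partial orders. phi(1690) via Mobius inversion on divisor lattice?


phi(n) = n * prod_{p|n} (1 - 1/p).
Prime divisors of 1690: [2, 5, 13]
phi(1690) = 1690 * (1 - 1/2) * (1 - 1/5) * (1 - 1/13)
phi(1690) = 624


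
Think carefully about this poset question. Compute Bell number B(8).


B(n) = number of set partitions of an n-element set.
B(n) satisfies the recurrence: B(n+1) = sum_k C(n,k)*B(k).
B(8) = 4140


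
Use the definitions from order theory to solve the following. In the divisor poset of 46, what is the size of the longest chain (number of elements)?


A chain is a totally ordered subset; we count the number of elements in a maximum chain.
Compute, for each element x, the size of the longest chain ending at x:
  1: 1
  2: 2
  23: 2
  46: 3
A maximum chain: 1 < 2 < 46
Number of elements in the longest chain: 3


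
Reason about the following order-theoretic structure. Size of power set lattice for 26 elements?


Power set = 2^n.
2^26 = 67108864


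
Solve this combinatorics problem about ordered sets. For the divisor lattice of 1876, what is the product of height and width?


Height = length of longest chain minus 1; width = size of largest antichain.
A maximum chain: 1 | 67 | 469 | 938 | 1876  (height 4).
A maximum antichain: {4, 14, 134, 469}  (width 4).
Product = 4 * 4 = 16


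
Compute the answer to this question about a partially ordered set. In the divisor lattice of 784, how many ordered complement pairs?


Complement pair (a,b): a meet b = bottom, a join b = top.
Here: gcd(a,b)=1 and lcm(a,b)=784, i.e. a*b=784 with a,b coprime.
Pairs found: (1,784), (16,49), (49,16), (784,1)
Total ordered pairs: 4


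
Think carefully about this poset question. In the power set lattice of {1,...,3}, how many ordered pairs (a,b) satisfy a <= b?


The order relation is {(a,b) : a <= b}, reflexive so it includes (a,a).
Examples: ({},{}), ({},{1,2}), ({},{1,2,3}), ({},{1,3}), ({},{1}), ...
Total ordered pairs: 27


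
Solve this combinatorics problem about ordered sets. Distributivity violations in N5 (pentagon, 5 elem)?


Distributive law: a ^ (b v c) = (a ^ b) v (a ^ c).
Check all 5^3 = 125 ordered triples (a,b,c).
  e.g. a=b, b=a, c=c: lhs=b != rhs=a
  e.g. a=b, b=c, c=a: lhs=b != rhs=a
Total violating triples: 2


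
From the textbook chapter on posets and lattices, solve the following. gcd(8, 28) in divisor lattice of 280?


Meet=gcd.
gcd(8,28)=4


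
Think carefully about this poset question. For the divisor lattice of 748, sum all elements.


sigma(n) = sum of divisors.
Divisors of 748: [1, 2, 4, 11, 17, 22, 34, 44, 68, 187, 374, 748]
Sum = 1512


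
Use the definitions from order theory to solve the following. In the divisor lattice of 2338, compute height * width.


Height = length of longest chain minus 1; width = size of largest antichain.
A maximum chain: 1 | 167 | 1169 | 2338  (height 3).
A maximum antichain: {2, 7, 167}  (width 3).
Product = 3 * 3 = 9


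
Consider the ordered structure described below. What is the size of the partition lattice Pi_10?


B(n) = number of set partitions of an n-element set.
B(n) satisfies the recurrence: B(n+1) = sum_k C(n,k)*B(k).
B(10) = 115975


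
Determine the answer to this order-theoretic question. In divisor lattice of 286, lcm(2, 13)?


Join=lcm.
gcd(2,13)=1
lcm=26


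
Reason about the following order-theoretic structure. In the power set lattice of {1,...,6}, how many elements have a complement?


An element a is complemented if some b has a meet b = bottom, a join b = top.
every subset A has complement S\A, so all elements are complemented.
Complemented elements: {}, {1}, {2}, {3}, {4}, {5}, ... (58 more)
Count: 64


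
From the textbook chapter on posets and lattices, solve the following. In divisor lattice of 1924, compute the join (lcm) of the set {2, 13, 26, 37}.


In a divisor lattice, join = lcm (least common multiple).
Compute lcm iteratively: start with first element, then lcm(current, next).
Elements: [2, 13, 26, 37]
lcm(2,13) = 26
lcm(26,26) = 26
lcm(26,37) = 962
Final lcm = 962


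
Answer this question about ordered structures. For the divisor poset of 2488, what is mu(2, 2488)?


In a divisor lattice, mu(a,b) = mu(b/a) where mu is the classical Mobius function.
b/a = 2488/2 = 1244
Prime factorization of 1244: primes [2, 311]
1244 is not squarefree, so mu(1244) = 0


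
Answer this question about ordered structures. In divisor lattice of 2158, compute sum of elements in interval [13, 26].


Interval [13,26] in divisors of 2158: [13, 26]
Sum = 39


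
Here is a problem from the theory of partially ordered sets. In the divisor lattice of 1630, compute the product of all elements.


Divisors of 1630: [1, 2, 5, 10, 163, 326, 815, 1630]
Product = n^(d(n)/2) = 1630^(8/2)
Product = 7059117610000


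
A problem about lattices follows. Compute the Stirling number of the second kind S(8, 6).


S(n,k) = k*S(n-1,k) + S(n-1,k-1).
S(7,6) = 21, S(7,5) = 140
S(8,6) = 6*21 + 140 = 126 + 140
S(8,6) = 266


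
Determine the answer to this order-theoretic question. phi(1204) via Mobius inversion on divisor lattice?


phi(n) = n * prod_{p|n} (1 - 1/p).
Prime divisors of 1204: [2, 7, 43]
phi(1204) = 1204 * (1 - 1/2) * (1 - 1/7) * (1 - 1/43)
phi(1204) = 504


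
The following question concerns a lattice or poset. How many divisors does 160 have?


Divisors of 160: [1, 2, 4, 5, 8, 10, 16, 20, 32, 40, 80, 160]
Count: 12


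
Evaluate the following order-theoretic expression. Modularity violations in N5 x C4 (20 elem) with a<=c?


Modular law: if a <= c then a v (b ^ c) = (a v b) ^ c.
Check all triples (a,b,c) with a <= c among 20 elements.
  e.g. a=(a,0), b=(c,0), c=(b,0): lhs=(a,0) != rhs=(b,0)
  e.g. a=(a,0), b=(c,1), c=(b,0): lhs=(a,0) != rhs=(b,0)
Total violating triples: 40


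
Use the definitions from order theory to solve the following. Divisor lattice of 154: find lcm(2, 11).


In a divisor lattice, join = lcm (least common multiple).
gcd(2,11) = 1
lcm(2,11) = 2*11/gcd = 22/1 = 22


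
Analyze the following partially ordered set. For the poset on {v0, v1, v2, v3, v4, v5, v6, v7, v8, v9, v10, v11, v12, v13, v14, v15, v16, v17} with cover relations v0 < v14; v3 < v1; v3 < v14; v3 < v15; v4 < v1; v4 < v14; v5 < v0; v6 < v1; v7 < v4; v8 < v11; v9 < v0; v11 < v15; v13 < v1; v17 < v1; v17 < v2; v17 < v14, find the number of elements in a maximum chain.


A chain is a totally ordered subset; we count the number of elements in a maximum chain.
Compute, for each element x, the size of the longest chain ending at x:
  v3: 1
  v5: 1
  v6: 1
  v7: 1
  v8: 1
  v9: 1
  ...
A maximum chain: v7 < v4 < v1
Number of elements in the longest chain: 3


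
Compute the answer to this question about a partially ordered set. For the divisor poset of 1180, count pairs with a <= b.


The order relation is {(a,b) : a <= b}, reflexive so it includes (a,a).
Examples: (1,1), (1,10), (1,118), (1,1180), (1,2), ...
Total ordered pairs: 54


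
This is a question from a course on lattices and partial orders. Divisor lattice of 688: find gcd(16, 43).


In a divisor lattice, meet = gcd (greatest common divisor).
By Euclidean algorithm or factoring: gcd(16,43) = 1


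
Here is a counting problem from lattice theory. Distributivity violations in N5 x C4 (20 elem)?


Distributive law: a ^ (b v c) = (a ^ b) v (a ^ c).
Check all 20^3 = 8000 ordered triples (a,b,c).
  e.g. a=(b,0), b=(a,0), c=(c,0): lhs=(b,0) != rhs=(a,0)
  e.g. a=(b,0), b=(a,0), c=(c,1): lhs=(b,0) != rhs=(a,0)
Total violating triples: 128


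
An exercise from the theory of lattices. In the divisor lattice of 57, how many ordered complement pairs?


Complement pair (a,b): a meet b = bottom, a join b = top.
Here: gcd(a,b)=1 and lcm(a,b)=57, i.e. a*b=57 with a,b coprime.
Pairs found: (1,57), (3,19), (19,3), (57,1)
Total ordered pairs: 4


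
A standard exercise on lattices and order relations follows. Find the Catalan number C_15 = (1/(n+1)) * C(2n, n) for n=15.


C(n) = C(2n, n) / (n+1).
C(30, 15) = 155117520
C(15) = 155117520 / 16 = 9694845


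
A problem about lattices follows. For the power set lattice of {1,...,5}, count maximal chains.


A maximal chain goes from the minimum element to a maximal element via cover relations.
Counting all min-to-max paths in the cover graph.
Total maximal chains: 120


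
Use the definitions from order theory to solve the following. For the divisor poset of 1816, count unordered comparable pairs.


A comparable pair {a,b} has a < b or b < a in the order.
Count unordered pairs where one element is strictly below the other.
Examples: {1,2}, {1,4}, {1,8}, {1,227}, ...
Total comparable pairs: 22


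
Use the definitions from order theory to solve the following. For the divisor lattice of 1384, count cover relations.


A cover relation a -< b holds when a < b with no c strictly between.
Cover relations:
  1 -< 2
  1 -< 173
  2 -< 4
  2 -< 346
  4 -< 8
  4 -< 692
  8 -< 1384
  173 -< 346
  ...2 more
Total: 10


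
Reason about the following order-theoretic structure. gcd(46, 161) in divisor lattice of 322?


Meet=gcd.
gcd(46,161)=23


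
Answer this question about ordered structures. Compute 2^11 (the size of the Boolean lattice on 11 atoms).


Power set = 2^n.
2^11 = 2048


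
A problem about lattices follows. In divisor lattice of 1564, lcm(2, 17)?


Join=lcm.
gcd(2,17)=1
lcm=34


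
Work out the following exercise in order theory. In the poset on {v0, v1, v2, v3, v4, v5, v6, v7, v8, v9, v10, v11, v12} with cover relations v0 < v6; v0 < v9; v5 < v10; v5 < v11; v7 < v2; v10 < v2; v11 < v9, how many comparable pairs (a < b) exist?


A comparable pair {a,b} has a < b or b < a in the order.
Count unordered pairs where one element is strictly below the other.
Examples: {v0,v6}, {v0,v9}, {v2,v5}, {v2,v7}, ...
Total comparable pairs: 9


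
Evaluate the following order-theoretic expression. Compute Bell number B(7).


B(n) = number of set partitions of an n-element set.
B(n) satisfies the recurrence: B(n+1) = sum_k C(n,k)*B(k).
B(7) = 877


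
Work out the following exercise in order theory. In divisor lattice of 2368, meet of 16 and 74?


In a divisor lattice, meet = gcd (greatest common divisor).
By Euclidean algorithm or factoring: gcd(16,74) = 2


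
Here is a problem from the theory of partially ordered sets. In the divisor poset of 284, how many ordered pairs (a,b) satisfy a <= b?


The order relation is {(a,b) : a <= b}, reflexive so it includes (a,a).
Examples: (1,1), (1,142), (1,2), (1,284), (1,4), ...
Total ordered pairs: 18


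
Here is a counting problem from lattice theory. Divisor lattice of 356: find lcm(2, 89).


In a divisor lattice, join = lcm (least common multiple).
gcd(2,89) = 1
lcm(2,89) = 2*89/gcd = 178/1 = 178


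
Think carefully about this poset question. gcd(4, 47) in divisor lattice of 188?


Meet=gcd.
gcd(4,47)=1


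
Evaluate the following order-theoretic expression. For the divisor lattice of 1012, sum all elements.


sigma(n) = sum of divisors.
Divisors of 1012: [1, 2, 4, 11, 22, 23, 44, 46, 92, 253, 506, 1012]
Sum = 2016


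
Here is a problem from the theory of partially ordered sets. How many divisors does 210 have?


Divisors of 210: [1, 2, 3, 5, 6, 7, 10, 14, 15, 21, 30, 35, 42, 70, 105, 210]
Count: 16


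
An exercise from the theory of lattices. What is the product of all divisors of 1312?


Divisors of 1312: [1, 2, 4, 8, 16, 32, 41, 82, 164, 328, 656, 1312]
Product = n^(d(n)/2) = 1312^(12/2)
Product = 5100385591921475584


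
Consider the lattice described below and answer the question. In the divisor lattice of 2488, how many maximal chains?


A maximal chain goes from the minimum element to a maximal element via cover relations.
Counting all min-to-max paths in the cover graph.
Total maximal chains: 4


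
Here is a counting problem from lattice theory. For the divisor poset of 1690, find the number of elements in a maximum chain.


A chain is a totally ordered subset; we count the number of elements in a maximum chain.
Compute, for each element x, the size of the longest chain ending at x:
  1: 1
  2: 2
  5: 2
  13: 2
  169: 3
  10: 3
  ...
A maximum chain: 1 < 2 < 10 < 130 < 1690
Number of elements in the longest chain: 5


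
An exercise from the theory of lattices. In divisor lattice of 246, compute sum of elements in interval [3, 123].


Interval [3,123] in divisors of 246: [3, 123]
Sum = 126


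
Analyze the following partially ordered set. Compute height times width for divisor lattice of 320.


Height = length of longest chain minus 1; width = size of largest antichain.
A maximum chain: 1 | 5 | 10 | 20 | 40 | 80 | 160 | 320  (height 7).
A maximum antichain: {2, 5}  (width 2).
Product = 7 * 2 = 14


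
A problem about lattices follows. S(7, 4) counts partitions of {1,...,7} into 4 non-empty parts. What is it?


S(n,k) = k*S(n-1,k) + S(n-1,k-1).
S(6,4) = 65, S(6,3) = 90
S(7,4) = 4*65 + 90 = 260 + 90
S(7,4) = 350


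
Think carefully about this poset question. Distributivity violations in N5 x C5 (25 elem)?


Distributive law: a ^ (b v c) = (a ^ b) v (a ^ c).
Check all 25^3 = 15625 ordered triples (a,b,c).
  e.g. a=(b,0), b=(a,0), c=(c,0): lhs=(b,0) != rhs=(a,0)
  e.g. a=(b,0), b=(a,0), c=(c,1): lhs=(b,0) != rhs=(a,0)
Total violating triples: 250


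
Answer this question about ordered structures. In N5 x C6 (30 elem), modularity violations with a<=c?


Modular law: if a <= c then a v (b ^ c) = (a v b) ^ c.
Check all triples (a,b,c) with a <= c among 30 elements.
  e.g. a=(a,0), b=(c,0), c=(b,0): lhs=(a,0) != rhs=(b,0)
  e.g. a=(a,0), b=(c,1), c=(b,0): lhs=(a,0) != rhs=(b,0)
Total violating triples: 126


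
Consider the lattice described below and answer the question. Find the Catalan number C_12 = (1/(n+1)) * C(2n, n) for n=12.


C(n) = C(2n, n) / (n+1).
C(24, 12) = 2704156
C(12) = 2704156 / 13 = 208012


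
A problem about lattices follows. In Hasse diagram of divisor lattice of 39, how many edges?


A cover relation a -< b holds when a < b with no c strictly between.
Cover relations:
  1 -< 3
  1 -< 13
  3 -< 39
  13 -< 39
Total: 4


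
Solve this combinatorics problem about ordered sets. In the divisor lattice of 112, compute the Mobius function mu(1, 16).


In a divisor lattice, mu(a,b) = mu(b/a) where mu is the classical Mobius function.
b/a = 16/1 = 16
Prime factorization of 16: primes [2]
16 is not squarefree, so mu(16) = 0


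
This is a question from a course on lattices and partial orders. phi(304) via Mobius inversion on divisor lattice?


phi(n) = n * prod_{p|n} (1 - 1/p).
Prime divisors of 304: [2, 19]
phi(304) = 304 * (1 - 1/2) * (1 - 1/19)
phi(304) = 144


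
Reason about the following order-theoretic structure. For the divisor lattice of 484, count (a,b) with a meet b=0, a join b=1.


Complement pair (a,b): a meet b = bottom, a join b = top.
Here: gcd(a,b)=1 and lcm(a,b)=484, i.e. a*b=484 with a,b coprime.
Pairs found: (1,484), (4,121), (121,4), (484,1)
Total ordered pairs: 4


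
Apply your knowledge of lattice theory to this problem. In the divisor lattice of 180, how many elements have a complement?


An element a is complemented if some b has a meet b = bottom, a join b = top.
a is complemented iff gcd(a, n/a)=1, i.e. a is a unitary divisor of 180.
Complemented elements: 1, 4, 5, 9, 20, 36, ... (2 more)
Count: 8


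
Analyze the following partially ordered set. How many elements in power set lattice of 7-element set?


Power set = 2^n.
2^7 = 128


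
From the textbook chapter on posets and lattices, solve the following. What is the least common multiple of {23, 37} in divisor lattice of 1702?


In a divisor lattice, join = lcm (least common multiple).
Compute lcm iteratively: start with first element, then lcm(current, next).
Elements: [23, 37]
lcm(23,37) = 851
Final lcm = 851


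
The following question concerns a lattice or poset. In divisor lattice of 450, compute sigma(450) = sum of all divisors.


sigma(n) = sum of divisors.
Divisors of 450: [1, 2, 3, 5, 6, 9, 10, 15, 18, 25, 30, 45, 50, 75, 90, 150, 225, 450]
Sum = 1209


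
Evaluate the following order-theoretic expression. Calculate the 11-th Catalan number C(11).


C(n) = C(2n, n) / (n+1).
C(22, 11) = 705432
C(11) = 705432 / 12 = 58786


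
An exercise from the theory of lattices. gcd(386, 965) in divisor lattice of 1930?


Meet=gcd.
gcd(386,965)=193


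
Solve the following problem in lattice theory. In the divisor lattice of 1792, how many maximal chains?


A maximal chain goes from the minimum element to a maximal element via cover relations.
Counting all min-to-max paths in the cover graph.
Total maximal chains: 9


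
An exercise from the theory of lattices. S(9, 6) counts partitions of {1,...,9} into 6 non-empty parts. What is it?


S(n,k) = k*S(n-1,k) + S(n-1,k-1).
S(8,6) = 266, S(8,5) = 1050
S(9,6) = 6*266 + 1050 = 1596 + 1050
S(9,6) = 2646


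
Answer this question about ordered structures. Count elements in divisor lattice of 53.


Divisors of 53: [1, 53]
Count: 2


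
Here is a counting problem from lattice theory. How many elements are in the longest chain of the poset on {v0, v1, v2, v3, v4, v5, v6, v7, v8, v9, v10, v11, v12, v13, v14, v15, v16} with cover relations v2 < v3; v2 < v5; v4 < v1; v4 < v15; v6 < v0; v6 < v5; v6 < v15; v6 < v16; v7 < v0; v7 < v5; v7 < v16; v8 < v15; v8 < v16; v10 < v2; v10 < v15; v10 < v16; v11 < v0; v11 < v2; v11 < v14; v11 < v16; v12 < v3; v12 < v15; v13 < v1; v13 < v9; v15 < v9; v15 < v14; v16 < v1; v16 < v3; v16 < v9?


A chain is a totally ordered subset; we count the number of elements in a maximum chain.
Compute, for each element x, the size of the longest chain ending at x:
  v4: 1
  v6: 1
  v7: 1
  v8: 1
  v10: 1
  v11: 1
  ...
A maximum chain: v6 < v16 < v1
Number of elements in the longest chain: 3


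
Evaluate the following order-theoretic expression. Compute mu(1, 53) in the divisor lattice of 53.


In a divisor lattice, mu(a,b) = mu(b/a) where mu is the classical Mobius function.
b/a = 53/1 = 53
Prime factorization of 53: primes [53]
53 is squarefree with 1 prime factor(s), so mu(53) = (-1)^1 = -1


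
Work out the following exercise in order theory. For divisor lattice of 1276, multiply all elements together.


Divisors of 1276: [1, 2, 4, 11, 22, 29, 44, 58, 116, 319, 638, 1276]
Product = n^(d(n)/2) = 1276^(12/2)
Product = 4316224706044235776


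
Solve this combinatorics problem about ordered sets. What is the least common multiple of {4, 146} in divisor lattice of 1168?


In a divisor lattice, join = lcm (least common multiple).
Compute lcm iteratively: start with first element, then lcm(current, next).
Elements: [4, 146]
lcm(4,146) = 292
Final lcm = 292


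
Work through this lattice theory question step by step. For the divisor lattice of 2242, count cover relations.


A cover relation a -< b holds when a < b with no c strictly between.
Cover relations:
  1 -< 2
  1 -< 19
  1 -< 59
  2 -< 38
  2 -< 118
  19 -< 38
  19 -< 1121
  38 -< 2242
  ...4 more
Total: 12


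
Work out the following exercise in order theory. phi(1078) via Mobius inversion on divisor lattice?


phi(n) = n * prod_{p|n} (1 - 1/p).
Prime divisors of 1078: [2, 7, 11]
phi(1078) = 1078 * (1 - 1/2) * (1 - 1/7) * (1 - 1/11)
phi(1078) = 420


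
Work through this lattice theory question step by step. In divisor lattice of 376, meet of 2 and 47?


In a divisor lattice, meet = gcd (greatest common divisor).
By Euclidean algorithm or factoring: gcd(2,47) = 1


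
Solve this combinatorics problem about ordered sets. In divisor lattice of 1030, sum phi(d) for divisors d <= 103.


Divisors of 1030 up to 103: [1, 2, 5, 10, 103]
phi values: [1, 1, 4, 4, 102]
Sum = 112


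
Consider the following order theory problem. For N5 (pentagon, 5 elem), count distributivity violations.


Distributive law: a ^ (b v c) = (a ^ b) v (a ^ c).
Check all 5^3 = 125 ordered triples (a,b,c).
  e.g. a=b, b=a, c=c: lhs=b != rhs=a
  e.g. a=b, b=c, c=a: lhs=b != rhs=a
Total violating triples: 2


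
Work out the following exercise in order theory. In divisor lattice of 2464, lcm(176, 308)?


Join=lcm.
gcd(176,308)=44
lcm=1232


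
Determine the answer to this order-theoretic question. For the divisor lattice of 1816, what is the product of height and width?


Height = length of longest chain minus 1; width = size of largest antichain.
A maximum chain: 1 | 227 | 454 | 908 | 1816  (height 4).
A maximum antichain: {2, 227}  (width 2).
Product = 4 * 2 = 8


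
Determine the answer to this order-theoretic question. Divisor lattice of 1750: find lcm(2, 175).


In a divisor lattice, join = lcm (least common multiple).
gcd(2,175) = 1
lcm(2,175) = 2*175/gcd = 350/1 = 350


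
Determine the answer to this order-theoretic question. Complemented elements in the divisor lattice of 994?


An element a is complemented if some b has a meet b = bottom, a join b = top.
a is complemented iff gcd(a, n/a)=1, i.e. a is a unitary divisor of 994.
Complemented elements: 1, 2, 7, 14, 71, 142, ... (2 more)
Count: 8


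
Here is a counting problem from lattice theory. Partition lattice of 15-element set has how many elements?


B(n) = number of set partitions of an n-element set.
B(n) satisfies the recurrence: B(n+1) = sum_k C(n,k)*B(k).
B(15) = 1382958545


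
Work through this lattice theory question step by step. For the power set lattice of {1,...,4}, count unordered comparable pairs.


A comparable pair {a,b} has a < b or b < a in the order.
Count unordered pairs where one element is strictly below the other.
Examples: {{},{1}}, {{},{2}}, {{},{3}}, {{},{4}}, ...
Total comparable pairs: 65


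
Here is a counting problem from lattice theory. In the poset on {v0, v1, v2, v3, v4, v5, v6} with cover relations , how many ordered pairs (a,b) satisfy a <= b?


The order relation is {(a,b) : a <= b}, reflexive so it includes (a,a).
Examples: (v0,v0), (v1,v1), (v2,v2), (v3,v3), (v4,v4), ...
Total ordered pairs: 7


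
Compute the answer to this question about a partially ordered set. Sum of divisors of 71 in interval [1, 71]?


Interval [1,71] in divisors of 71: [1, 71]
Sum = 72


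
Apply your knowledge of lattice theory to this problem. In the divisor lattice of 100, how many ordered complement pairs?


Complement pair (a,b): a meet b = bottom, a join b = top.
Here: gcd(a,b)=1 and lcm(a,b)=100, i.e. a*b=100 with a,b coprime.
Pairs found: (1,100), (4,25), (25,4), (100,1)
Total ordered pairs: 4


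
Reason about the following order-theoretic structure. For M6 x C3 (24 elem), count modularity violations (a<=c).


Modular law: if a <= c then a v (b ^ c) = (a v b) ^ c.
Check all triples (a,b,c) with a <= c among 24 elements.
This lattice is modular (diamonds M_m and their chain-products are modular).
Total violating triples: 0


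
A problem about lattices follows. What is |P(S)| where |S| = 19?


Power set = 2^n.
2^19 = 524288


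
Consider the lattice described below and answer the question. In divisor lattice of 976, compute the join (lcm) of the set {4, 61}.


In a divisor lattice, join = lcm (least common multiple).
Compute lcm iteratively: start with first element, then lcm(current, next).
Elements: [4, 61]
lcm(4,61) = 244
Final lcm = 244


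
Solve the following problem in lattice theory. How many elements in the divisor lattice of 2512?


Divisors of 2512: [1, 2, 4, 8, 16, 157, 314, 628, 1256, 2512]
Count: 10


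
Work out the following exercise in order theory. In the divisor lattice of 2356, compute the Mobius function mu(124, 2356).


In a divisor lattice, mu(a,b) = mu(b/a) where mu is the classical Mobius function.
b/a = 2356/124 = 19
Prime factorization of 19: primes [19]
19 is squarefree with 1 prime factor(s), so mu(19) = (-1)^1 = -1


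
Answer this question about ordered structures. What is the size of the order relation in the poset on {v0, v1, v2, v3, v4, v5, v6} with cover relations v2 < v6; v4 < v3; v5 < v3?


The order relation is {(a,b) : a <= b}, reflexive so it includes (a,a).
Examples: (v0,v0), (v1,v1), (v2,v2), (v2,v6), (v3,v3), ...
Total ordered pairs: 10


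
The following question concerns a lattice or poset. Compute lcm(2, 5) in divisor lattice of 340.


In a divisor lattice, join = lcm (least common multiple).
gcd(2,5) = 1
lcm(2,5) = 2*5/gcd = 10/1 = 10


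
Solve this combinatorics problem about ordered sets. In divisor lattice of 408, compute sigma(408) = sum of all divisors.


sigma(n) = sum of divisors.
Divisors of 408: [1, 2, 3, 4, 6, 8, 12, 17, 24, 34, 51, 68, 102, 136, 204, 408]
Sum = 1080


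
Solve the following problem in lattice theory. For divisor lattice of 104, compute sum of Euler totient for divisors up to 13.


Divisors of 104 up to 13: [1, 2, 4, 8, 13]
phi values: [1, 1, 2, 4, 12]
Sum = 20


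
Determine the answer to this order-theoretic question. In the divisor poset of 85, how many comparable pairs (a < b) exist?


A comparable pair {a,b} has a < b or b < a in the order.
Count unordered pairs where one element is strictly below the other.
Examples: {1,5}, {1,17}, {1,85}, {5,85}, ...
Total comparable pairs: 5


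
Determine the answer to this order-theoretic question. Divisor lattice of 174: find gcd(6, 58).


In a divisor lattice, meet = gcd (greatest common divisor).
By Euclidean algorithm or factoring: gcd(6,58) = 2


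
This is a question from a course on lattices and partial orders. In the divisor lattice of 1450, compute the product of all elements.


Divisors of 1450: [1, 2, 5, 10, 25, 29, 50, 58, 145, 290, 725, 1450]
Product = n^(d(n)/2) = 1450^(12/2)
Product = 9294114390625000000


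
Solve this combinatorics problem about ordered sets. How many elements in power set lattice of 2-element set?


Power set = 2^n.
2^2 = 4


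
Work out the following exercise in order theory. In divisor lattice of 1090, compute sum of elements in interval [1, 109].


Interval [1,109] in divisors of 1090: [1, 109]
Sum = 110


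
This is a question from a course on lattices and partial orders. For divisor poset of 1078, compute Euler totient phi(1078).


phi(n) = n * prod_{p|n} (1 - 1/p).
Prime divisors of 1078: [2, 7, 11]
phi(1078) = 1078 * (1 - 1/2) * (1 - 1/7) * (1 - 1/11)
phi(1078) = 420


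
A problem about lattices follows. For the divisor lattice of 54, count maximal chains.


A maximal chain goes from the minimum element to a maximal element via cover relations.
Counting all min-to-max paths in the cover graph.
Total maximal chains: 4


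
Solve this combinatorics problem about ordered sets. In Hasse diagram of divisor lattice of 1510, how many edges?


A cover relation a -< b holds when a < b with no c strictly between.
Cover relations:
  1 -< 2
  1 -< 5
  1 -< 151
  2 -< 10
  2 -< 302
  5 -< 10
  5 -< 755
  10 -< 1510
  ...4 more
Total: 12


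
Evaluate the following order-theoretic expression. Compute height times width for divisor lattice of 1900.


Height = length of longest chain minus 1; width = size of largest antichain.
A maximum chain: 1 | 19 | 95 | 475 | 950 | 1900  (height 5).
A maximum antichain: {4, 10, 25, 38, 95}  (width 5).
Product = 5 * 5 = 25


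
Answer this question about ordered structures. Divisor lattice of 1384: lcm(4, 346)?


Join=lcm.
gcd(4,346)=2
lcm=692


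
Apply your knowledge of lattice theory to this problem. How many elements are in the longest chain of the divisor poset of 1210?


A chain is a totally ordered subset; we count the number of elements in a maximum chain.
Compute, for each element x, the size of the longest chain ending at x:
  1: 1
  2: 2
  5: 2
  11: 2
  121: 3
  10: 3
  ...
A maximum chain: 1 < 2 < 10 < 110 < 1210
Number of elements in the longest chain: 5


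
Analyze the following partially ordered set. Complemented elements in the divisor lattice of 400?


An element a is complemented if some b has a meet b = bottom, a join b = top.
a is complemented iff gcd(a, n/a)=1, i.e. a is a unitary divisor of 400.
Complemented elements: 1, 16, 25, 400
Count: 4


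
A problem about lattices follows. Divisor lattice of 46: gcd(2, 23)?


Meet=gcd.
gcd(2,23)=1


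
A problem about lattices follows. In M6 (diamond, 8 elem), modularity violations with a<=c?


Modular law: if a <= c then a v (b ^ c) = (a v b) ^ c.
Check all triples (a,b,c) with a <= c among 8 elements.
This lattice is modular (diamonds M_m and their chain-products are modular).
Total violating triples: 0


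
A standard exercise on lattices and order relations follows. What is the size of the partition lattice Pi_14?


B(n) = number of set partitions of an n-element set.
B(n) satisfies the recurrence: B(n+1) = sum_k C(n,k)*B(k).
B(14) = 190899322


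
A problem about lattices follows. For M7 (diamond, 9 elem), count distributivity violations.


Distributive law: a ^ (b v c) = (a ^ b) v (a ^ c).
Check all 9^3 = 729 ordered triples (a,b,c).
  e.g. a=a1, b=a2, c=a3: lhs=a1 != rhs=0
  e.g. a=a1, b=a2, c=a4: lhs=a1 != rhs=0
Total violating triples: 210


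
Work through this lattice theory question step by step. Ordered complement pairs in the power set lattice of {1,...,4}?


Complement pair (a,b): a meet b = bottom, a join b = top.
Here: A intersect B = {} and A union B = {1,...,4}.
Pairs found: ({},{1,2,3,4}), ({1},{2,3,4}), ({2},{1,3,4}), ({3},{1,2,4}), ... (12 more)
Total ordered pairs: 16


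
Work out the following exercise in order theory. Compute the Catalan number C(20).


C(n) = C(2n, n) / (n+1).
C(40, 20) = 137846528820
C(20) = 137846528820 / 21 = 6564120420


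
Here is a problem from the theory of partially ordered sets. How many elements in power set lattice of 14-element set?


Power set = 2^n.
2^14 = 16384


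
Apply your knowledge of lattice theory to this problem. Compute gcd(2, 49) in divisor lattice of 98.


In a divisor lattice, meet = gcd (greatest common divisor).
By Euclidean algorithm or factoring: gcd(2,49) = 1


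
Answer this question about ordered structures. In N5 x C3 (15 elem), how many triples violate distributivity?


Distributive law: a ^ (b v c) = (a ^ b) v (a ^ c).
Check all 15^3 = 3375 ordered triples (a,b,c).
  e.g. a=(b,0), b=(a,0), c=(c,0): lhs=(b,0) != rhs=(a,0)
  e.g. a=(b,0), b=(a,0), c=(c,1): lhs=(b,0) != rhs=(a,0)
Total violating triples: 54
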